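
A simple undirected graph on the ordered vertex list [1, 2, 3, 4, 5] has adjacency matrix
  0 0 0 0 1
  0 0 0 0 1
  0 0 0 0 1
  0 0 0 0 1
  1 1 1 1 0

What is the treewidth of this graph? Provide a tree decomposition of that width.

Treewidth 1.
One optimal decomposition is:
Bags: B1 = {3, 5}  B2 = {4, 5}  B3 = {2, 5}  B4 = {1, 5}
Tree: B1–B2, B2–B3, B3–B4

Each bag holds 2 vertices, so the decomposition has width 1, which upper-bounds the treewidth. Since G has at least one edge (e.g. 3–5), it is not an edgeless graph, so tw(G) ≥ 1. Combining the bounds, tw(G) = 1.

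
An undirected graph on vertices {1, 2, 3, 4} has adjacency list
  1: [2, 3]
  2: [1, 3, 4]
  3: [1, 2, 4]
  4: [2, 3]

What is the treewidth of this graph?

2

A width-2 tree decomposition is:
Bags: B1 = {2, 3, 4}  B2 = {1, 2, 3}
Tree: B1–B2
Each bag holds 3 vertices, so the decomposition has width 2, which upper-bounds the treewidth. Conversely, {1, 2, 3} is a clique of size 3, and the vertices of any clique must share a bag in every tree decomposition; so some bag has ≥ 3 vertices and tw(G) ≥ 2. Hence tw(G) = 2 exactly.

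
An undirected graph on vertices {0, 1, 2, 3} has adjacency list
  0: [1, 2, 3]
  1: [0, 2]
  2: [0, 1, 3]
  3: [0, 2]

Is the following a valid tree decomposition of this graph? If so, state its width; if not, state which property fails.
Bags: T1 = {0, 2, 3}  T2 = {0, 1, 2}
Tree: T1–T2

Every vertex of G appears in some bag (union = {0, 1, 2, 3}); every edge is covered by a bag; and for each vertex v the set of bags containing v is connected in the bag tree. The decomposition is therefore valid. The largest bag has 3 vertices, so the width is 2.

Yes; width 2.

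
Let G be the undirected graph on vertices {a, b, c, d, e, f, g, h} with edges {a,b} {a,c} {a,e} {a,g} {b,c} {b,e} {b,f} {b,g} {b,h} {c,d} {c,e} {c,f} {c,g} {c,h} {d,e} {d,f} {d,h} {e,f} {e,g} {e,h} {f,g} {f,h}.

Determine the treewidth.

A width-4 tree decomposition is:
Bags: B1 = {b, c, e, f, h}  B2 = {c, d, e, f, h}  B3 = {b, c, e, f, g}  B4 = {a, b, c, e, g}
Tree: B1–B2, B1–B3, B3–B4
The largest bag has 5 vertices, giving width 4; this decomposition certifies tw(G) ≤ 4. For the lower bound, the 5 vertices {a, b, c, e, g} are pairwise adjacent, and any tree decomposition puts a clique entirely inside one bag — forcing width ≥ 4. Combining the bounds, tw(G) = 4.

4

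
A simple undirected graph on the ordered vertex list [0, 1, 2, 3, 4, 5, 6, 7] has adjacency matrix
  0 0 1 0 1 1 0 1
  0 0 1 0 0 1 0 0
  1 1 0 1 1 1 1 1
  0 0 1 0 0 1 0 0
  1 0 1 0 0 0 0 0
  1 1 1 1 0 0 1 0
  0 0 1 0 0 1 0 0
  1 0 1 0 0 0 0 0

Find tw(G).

A width-2 tree decomposition is:
Bags: B1 = {0, 2, 7}  B2 = {0, 2, 4}  B3 = {0, 2, 5}  B4 = {2, 3, 5}  B5 = {1, 2, 5}  B6 = {2, 5, 6}
Tree: B1–B2, B2–B3, B3–B4, B3–B5, B5–B6
The largest bag has 3 vertices, giving width 2; this decomposition certifies tw(G) ≤ 2. On the other hand G contains the 3-clique {0, 2, 4}. A clique must lie in a single bag of any decomposition, so no decomposition can have width below 2. The upper and lower bounds meet at 2, so that is the treewidth.

2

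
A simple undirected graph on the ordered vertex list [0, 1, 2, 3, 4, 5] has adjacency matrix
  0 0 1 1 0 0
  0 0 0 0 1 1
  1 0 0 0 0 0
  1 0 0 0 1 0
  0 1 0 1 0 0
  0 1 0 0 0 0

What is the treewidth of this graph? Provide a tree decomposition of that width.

Every bag has size at most 2, so the width is 2 − 1 = 1 and tw(G) ≤ 1. Any graph with an edge has treewidth ≥ 1, and G has the edge 4–1. Therefore the treewidth is 1.

Treewidth 1.
One such decomposition:
Bags: B1 = {1, 4}  B2 = {3, 4}  B3 = {1, 5}  B4 = {0, 3}  B5 = {0, 2}
Tree: B1–B2, B1–B3, B2–B4, B4–B5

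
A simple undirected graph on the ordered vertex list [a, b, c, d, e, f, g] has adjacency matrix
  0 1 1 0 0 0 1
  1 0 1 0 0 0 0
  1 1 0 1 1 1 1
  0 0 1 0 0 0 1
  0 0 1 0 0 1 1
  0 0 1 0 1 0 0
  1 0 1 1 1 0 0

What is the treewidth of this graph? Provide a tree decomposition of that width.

Each bag holds 3 vertices, so the decomposition has width 2, which upper-bounds the treewidth. Conversely, {c, d, g} is a clique of size 3, and the vertices of any clique must share a bag in every tree decomposition; so some bag has ≥ 3 vertices and tw(G) ≥ 2. Hence tw(G) = 2 exactly.

Treewidth 2.
One optimal decomposition is:
Bags: B1 = {c, e, f}  B2 = {c, e, g}  B3 = {a, c, g}  B4 = {a, b, c}  B5 = {c, d, g}
Tree: B1–B2, B2–B3, B3–B4, B3–B5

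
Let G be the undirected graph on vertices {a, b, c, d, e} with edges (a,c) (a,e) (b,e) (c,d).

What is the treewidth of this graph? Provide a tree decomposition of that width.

Each bag holds 2 vertices, so the decomposition has width 1, which upper-bounds the treewidth. G has an edge, so its treewidth is at least 1. Hence tw(G) = 1 exactly.

Treewidth 1.
One optimal decomposition is:
Bags: B1 = {b, e}  B2 = {a, e}  B3 = {a, c}  B4 = {c, d}
Tree: B1–B2, B2–B3, B3–B4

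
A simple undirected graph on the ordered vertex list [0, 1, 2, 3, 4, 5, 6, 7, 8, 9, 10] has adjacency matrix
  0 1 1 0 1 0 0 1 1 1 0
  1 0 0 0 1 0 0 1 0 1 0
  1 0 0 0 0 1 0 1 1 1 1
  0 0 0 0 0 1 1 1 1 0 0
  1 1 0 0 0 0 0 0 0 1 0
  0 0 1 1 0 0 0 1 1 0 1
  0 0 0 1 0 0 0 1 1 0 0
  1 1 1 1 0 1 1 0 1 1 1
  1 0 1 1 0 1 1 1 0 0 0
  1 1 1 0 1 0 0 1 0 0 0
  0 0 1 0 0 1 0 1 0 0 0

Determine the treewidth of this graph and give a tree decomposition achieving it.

Treewidth 3.
Bags: B1 = {0, 2, 7, 9}  B2 = {0, 2, 7, 8}  B3 = {2, 5, 7, 8}  B4 = {0, 1, 7, 9}  B5 = {3, 5, 7, 8}  B6 = {3, 6, 7, 8}  B7 = {0, 1, 4, 9}  B8 = {2, 5, 7, 10}
Tree: B1–B2, B2–B3, B1–B4, B3–B5, B5–B6, B4–B7, B3–B8

Every bag has size at most 4, so the width is 4 − 1 = 3 and tw(G) ≤ 3. On the other hand G contains the 4-clique {0, 1, 4, 9}. A clique must lie in a single bag of any decomposition, so no decomposition can have width below 3. Hence tw(G) = 3 exactly.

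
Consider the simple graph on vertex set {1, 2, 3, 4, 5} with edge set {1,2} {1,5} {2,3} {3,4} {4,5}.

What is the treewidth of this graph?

A width-2 tree decomposition is:
Bags: B1 = {1, 2, 3}  B2 = {1, 3, 5}  B3 = {3, 4, 5}
Tree: B1–B2, B2–B3
Each bag holds 3 vertices, so the decomposition has width 2, which upper-bounds the treewidth. Since 3–2–1–5–4–3 is a cycle in G, G is not acyclic. Forests are exactly the graphs of treewidth ≤ 1, so tw(G) ≥ 2. The upper and lower bounds meet at 2, so that is the treewidth.

2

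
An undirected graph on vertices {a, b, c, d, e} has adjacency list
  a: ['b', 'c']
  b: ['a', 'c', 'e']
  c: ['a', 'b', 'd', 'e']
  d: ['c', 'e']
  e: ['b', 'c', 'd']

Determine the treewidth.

2

A width-2 tree decomposition is:
Bags: B1 = {c, d, e}  B2 = {b, c, e}  B3 = {a, b, c}
Tree: B1–B2, B2–B3
Every bag has size at most 3, so the width is 3 − 1 = 2 and tw(G) ≤ 2. Conversely, {c, d, e} is a clique of size 3, and the vertices of any clique must share a bag in every tree decomposition; so some bag has ≥ 3 vertices and tw(G) ≥ 2. The upper and lower bounds meet at 2, so that is the treewidth.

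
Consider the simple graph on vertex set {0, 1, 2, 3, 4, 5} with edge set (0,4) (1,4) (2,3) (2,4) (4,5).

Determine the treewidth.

1

A width-1 tree decomposition is:
Bags: B1 = {1, 4}  B2 = {2, 4}  B3 = {4, 5}  B4 = {0, 4}  B5 = {2, 3}
Tree: B1–B2, B2–B3, B2–B4, B2–B5
The largest bag has 2 vertices, giving width 1; this decomposition certifies tw(G) ≤ 1. G has an edge, so its treewidth is at least 1. Therefore the treewidth is 1.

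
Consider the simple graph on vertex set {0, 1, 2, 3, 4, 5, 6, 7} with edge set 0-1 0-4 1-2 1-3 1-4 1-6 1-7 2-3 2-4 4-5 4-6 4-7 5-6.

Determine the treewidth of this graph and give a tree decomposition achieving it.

The largest bag has 3 vertices, giving width 2; this decomposition certifies tw(G) ≤ 2. For the lower bound, the 3 vertices {1, 2, 3} are pairwise adjacent, and any tree decomposition puts a clique entirely inside one bag — forcing width ≥ 2. Combining the bounds, tw(G) = 2.

Treewidth 2.
One optimal decomposition is:
Bags: B1 = {1, 4, 7}  B2 = {1, 2, 4}  B3 = {1, 4, 6}  B4 = {4, 5, 6}  B5 = {1, 2, 3}  B6 = {0, 1, 4}
Tree: B1–B2, B1–B3, B3–B4, B2–B5, B3–B6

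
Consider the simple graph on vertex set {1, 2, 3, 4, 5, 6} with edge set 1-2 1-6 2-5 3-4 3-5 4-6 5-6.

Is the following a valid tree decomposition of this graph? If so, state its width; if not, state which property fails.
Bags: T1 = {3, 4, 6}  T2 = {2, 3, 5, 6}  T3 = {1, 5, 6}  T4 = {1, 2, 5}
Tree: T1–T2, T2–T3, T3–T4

A tree decomposition must satisfy three properties: every vertex lies in some bag; for every edge, both endpoints lie together in some bag; and for every vertex, the bags containing it form a connected subtree. Here bags containing vertex 2 are not connected in the tree, so the decomposition is invalid.

No — bags containing vertex 2 are not connected in the tree.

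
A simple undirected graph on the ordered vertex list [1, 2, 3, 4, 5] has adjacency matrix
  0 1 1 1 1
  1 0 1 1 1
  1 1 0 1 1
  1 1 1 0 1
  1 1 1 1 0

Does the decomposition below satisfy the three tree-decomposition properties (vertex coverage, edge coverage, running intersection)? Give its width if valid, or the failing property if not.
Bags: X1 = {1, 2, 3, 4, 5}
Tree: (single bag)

Yes; width 4.

Every vertex of G appears in some bag (union = {1, 2, 3, 4, 5}); every edge is covered by a bag; and for each vertex v the set of bags containing v is connected in the bag tree. The decomposition is therefore valid. The largest bag has 5 vertices, so the width is 4.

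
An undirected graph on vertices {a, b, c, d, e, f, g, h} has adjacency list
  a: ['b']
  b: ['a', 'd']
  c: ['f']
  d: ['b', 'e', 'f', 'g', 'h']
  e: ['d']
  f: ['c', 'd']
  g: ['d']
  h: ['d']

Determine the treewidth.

1

A width-1 tree decomposition is:
Bags: B1 = {d, g}  B2 = {d, e}  B3 = {b, d}  B4 = {a, b}  B5 = {d, f}  B6 = {d, h}  B7 = {c, f}
Tree: B1–B2, B1–B3, B3–B4, B1–B5, B1–B6, B5–B7
The largest bag has 2 vertices, giving width 1; this decomposition certifies tw(G) ≤ 1. Since G has at least one edge (e.g. d–g), it is not an edgeless graph, so tw(G) ≥ 1. Combining the bounds, tw(G) = 1.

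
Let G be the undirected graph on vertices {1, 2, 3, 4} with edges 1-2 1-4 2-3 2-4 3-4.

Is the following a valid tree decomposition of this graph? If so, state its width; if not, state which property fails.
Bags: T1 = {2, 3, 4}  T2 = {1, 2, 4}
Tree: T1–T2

Checking the three conditions: (i) the bags cover all of {1, 2, 3, 4}; (ii) for each edge, some bag contains both endpoints; (iii) the bags containing any fixed vertex form a subtree. All hold, so the decomposition is valid with width 3 − 1 = 2.

Yes; width 2.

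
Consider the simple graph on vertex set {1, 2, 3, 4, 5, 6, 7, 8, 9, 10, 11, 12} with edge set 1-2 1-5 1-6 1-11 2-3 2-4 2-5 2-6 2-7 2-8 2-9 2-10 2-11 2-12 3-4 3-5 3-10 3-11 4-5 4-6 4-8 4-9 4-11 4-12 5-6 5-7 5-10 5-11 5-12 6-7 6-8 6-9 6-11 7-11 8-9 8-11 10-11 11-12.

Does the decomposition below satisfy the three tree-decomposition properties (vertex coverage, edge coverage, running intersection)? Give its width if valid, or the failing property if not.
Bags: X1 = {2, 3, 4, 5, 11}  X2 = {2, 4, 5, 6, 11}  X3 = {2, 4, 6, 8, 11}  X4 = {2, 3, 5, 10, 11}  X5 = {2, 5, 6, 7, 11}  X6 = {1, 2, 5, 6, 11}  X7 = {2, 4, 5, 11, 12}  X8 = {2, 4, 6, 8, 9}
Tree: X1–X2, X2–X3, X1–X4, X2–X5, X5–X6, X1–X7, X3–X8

Yes; width 4.

Every vertex of G appears in some bag (union = {1, 2, 3, 4, 5, 6, 7, 8, 9, 10, 11, 12}); every edge is covered by a bag; and for each vertex v the set of bags containing v is connected in the bag tree. The decomposition is therefore valid. The largest bag has 5 vertices, so the width is 4.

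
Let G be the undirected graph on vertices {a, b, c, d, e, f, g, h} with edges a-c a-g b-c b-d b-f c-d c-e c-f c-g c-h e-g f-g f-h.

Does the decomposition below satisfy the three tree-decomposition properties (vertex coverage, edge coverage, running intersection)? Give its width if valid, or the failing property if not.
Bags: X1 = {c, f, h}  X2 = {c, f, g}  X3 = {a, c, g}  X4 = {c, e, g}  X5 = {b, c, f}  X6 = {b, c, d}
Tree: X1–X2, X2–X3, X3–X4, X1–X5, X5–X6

Yes; width 2.

Checking the three conditions: (i) the bags cover all of {a, b, c, d, e, f, g, h}; (ii) for each edge, some bag contains both endpoints; (iii) the bags containing any fixed vertex form a subtree. All hold, so the decomposition is valid with width 3 − 1 = 2.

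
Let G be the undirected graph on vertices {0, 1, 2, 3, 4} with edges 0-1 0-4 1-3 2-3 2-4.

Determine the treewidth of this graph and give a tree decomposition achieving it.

Each bag holds 3 vertices, so the decomposition has width 2, which upper-bounds the treewidth. The edges 4–0–1–3–2–4 form a cycle, so G is not a tree and its treewidth is at least 2. Combining the bounds, tw(G) = 2.

Treewidth 2.
Bags: B1 = {0, 1, 4}  B2 = {1, 3, 4}  B3 = {2, 3, 4}
Tree: B1–B2, B2–B3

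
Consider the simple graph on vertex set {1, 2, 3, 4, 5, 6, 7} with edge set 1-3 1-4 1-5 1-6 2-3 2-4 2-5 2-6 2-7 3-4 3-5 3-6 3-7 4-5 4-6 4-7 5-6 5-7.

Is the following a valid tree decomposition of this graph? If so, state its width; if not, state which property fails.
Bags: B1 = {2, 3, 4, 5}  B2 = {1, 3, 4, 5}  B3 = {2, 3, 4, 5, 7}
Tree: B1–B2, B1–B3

No — vertex 6 appears in no bag.

A tree decomposition must satisfy three properties: every vertex lies in some bag; for every edge, both endpoints lie together in some bag; and for every vertex, the bags containing it form a connected subtree. Here vertex 6 appears in no bag, so the decomposition is invalid.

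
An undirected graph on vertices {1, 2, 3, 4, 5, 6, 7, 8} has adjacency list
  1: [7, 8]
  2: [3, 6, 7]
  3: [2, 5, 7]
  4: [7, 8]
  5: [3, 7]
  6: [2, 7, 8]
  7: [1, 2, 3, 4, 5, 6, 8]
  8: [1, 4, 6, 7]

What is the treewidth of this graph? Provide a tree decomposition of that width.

The largest bag has 3 vertices, giving width 2; this decomposition certifies tw(G) ≤ 2. For the lower bound, the 3 vertices {1, 7, 8} are pairwise adjacent, and any tree decomposition puts a clique entirely inside one bag — forcing width ≥ 2. Combining the bounds, tw(G) = 2.

Treewidth 2.
One optimal decomposition is:
Bags: B1 = {4, 7, 8}  B2 = {6, 7, 8}  B3 = {2, 6, 7}  B4 = {2, 3, 7}  B5 = {1, 7, 8}  B6 = {3, 5, 7}
Tree: B1–B2, B2–B3, B3–B4, B2–B5, B4–B6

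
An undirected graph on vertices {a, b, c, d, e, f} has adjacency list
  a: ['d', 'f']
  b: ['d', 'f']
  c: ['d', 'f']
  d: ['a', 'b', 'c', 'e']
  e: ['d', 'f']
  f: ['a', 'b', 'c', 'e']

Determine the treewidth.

A width-2 tree decomposition is:
Bags: B1 = {d, e, f}  B2 = {c, d, f}  B3 = {a, d, f}  B4 = {b, d, f}
Tree: B1–B2, B2–B3, B3–B4
Every bag has size at most 3, so the width is 3 − 1 = 2 and tw(G) ≤ 2. Since f–e–d–c–f is a cycle in G, G is not acyclic. Forests are exactly the graphs of treewidth ≤ 1, so tw(G) ≥ 2. Hence tw(G) = 2 exactly.

2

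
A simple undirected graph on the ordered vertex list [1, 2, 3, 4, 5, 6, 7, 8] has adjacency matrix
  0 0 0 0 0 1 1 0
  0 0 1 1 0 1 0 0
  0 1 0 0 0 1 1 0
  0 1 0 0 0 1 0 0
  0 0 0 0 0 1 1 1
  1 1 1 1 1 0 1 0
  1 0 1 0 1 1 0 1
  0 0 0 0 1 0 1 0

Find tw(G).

2

A width-2 tree decomposition is:
Bags: B1 = {2, 3, 6}  B2 = {2, 4, 6}  B3 = {3, 6, 7}  B4 = {5, 6, 7}  B5 = {1, 6, 7}  B6 = {5, 7, 8}
Tree: B1–B2, B1–B3, B3–B4, B4–B5, B4–B6
Every bag has size at most 3, so the width is 3 − 1 = 2 and tw(G) ≤ 2. For the lower bound, the 3 vertices {5, 7, 8} are pairwise adjacent, and any tree decomposition puts a clique entirely inside one bag — forcing width ≥ 2. Combining the bounds, tw(G) = 2.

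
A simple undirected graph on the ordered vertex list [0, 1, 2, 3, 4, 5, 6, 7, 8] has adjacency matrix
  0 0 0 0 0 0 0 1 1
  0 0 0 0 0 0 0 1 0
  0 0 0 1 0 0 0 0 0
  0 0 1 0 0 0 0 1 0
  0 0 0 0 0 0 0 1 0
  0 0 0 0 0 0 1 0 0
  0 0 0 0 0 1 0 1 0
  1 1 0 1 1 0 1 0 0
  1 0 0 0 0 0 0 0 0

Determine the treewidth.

1

A width-1 tree decomposition is:
Bags: B1 = {1, 7}  B2 = {0, 7}  B3 = {0, 8}  B4 = {6, 7}  B5 = {4, 7}  B6 = {5, 6}  B7 = {3, 7}  B8 = {2, 3}
Tree: B1–B2, B2–B3, B1–B4, B1–B5, B4–B6, B2–B7, B7–B8
The largest bag has 2 vertices, giving width 1; this decomposition certifies tw(G) ≤ 1. G has an edge, so its treewidth is at least 1. Therefore the treewidth is 1.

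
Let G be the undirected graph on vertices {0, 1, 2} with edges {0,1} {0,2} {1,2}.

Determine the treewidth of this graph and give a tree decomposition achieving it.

Treewidth 2.
Bags: B1 = {0, 1, 2}
Tree: (single bag)

With just one bag of size 3, the width is 3 − 1 = 2, so tw(G) ≤ 2. On the other hand G contains the 3-clique {0, 1, 2}. A clique must lie in a single bag of any decomposition, so no decomposition can have width below 2. Therefore the treewidth is 2.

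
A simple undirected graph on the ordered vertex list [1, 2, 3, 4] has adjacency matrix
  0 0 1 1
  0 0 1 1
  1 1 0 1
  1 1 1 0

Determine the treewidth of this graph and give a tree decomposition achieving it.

The largest bag has 3 vertices, giving width 2; this decomposition certifies tw(G) ≤ 2. For the lower bound, the 3 vertices {1, 3, 4} are pairwise adjacent, and any tree decomposition puts a clique entirely inside one bag — forcing width ≥ 2. Combining the bounds, tw(G) = 2.

Treewidth 2.
One such decomposition:
Bags: B1 = {1, 3, 4}  B2 = {2, 3, 4}
Tree: B1–B2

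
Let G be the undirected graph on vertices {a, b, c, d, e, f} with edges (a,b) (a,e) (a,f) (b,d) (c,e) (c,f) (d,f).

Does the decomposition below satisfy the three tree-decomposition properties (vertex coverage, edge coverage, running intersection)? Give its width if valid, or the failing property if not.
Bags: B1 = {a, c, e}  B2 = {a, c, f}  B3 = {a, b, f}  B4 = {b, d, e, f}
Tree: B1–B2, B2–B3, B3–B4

A tree decomposition must satisfy three properties: every vertex lies in some bag; for every edge, both endpoints lie together in some bag; and for every vertex, the bags containing it form a connected subtree. Here bags containing vertex e are not connected in the tree, so the decomposition is invalid.

No — bags containing vertex e are not connected in the tree.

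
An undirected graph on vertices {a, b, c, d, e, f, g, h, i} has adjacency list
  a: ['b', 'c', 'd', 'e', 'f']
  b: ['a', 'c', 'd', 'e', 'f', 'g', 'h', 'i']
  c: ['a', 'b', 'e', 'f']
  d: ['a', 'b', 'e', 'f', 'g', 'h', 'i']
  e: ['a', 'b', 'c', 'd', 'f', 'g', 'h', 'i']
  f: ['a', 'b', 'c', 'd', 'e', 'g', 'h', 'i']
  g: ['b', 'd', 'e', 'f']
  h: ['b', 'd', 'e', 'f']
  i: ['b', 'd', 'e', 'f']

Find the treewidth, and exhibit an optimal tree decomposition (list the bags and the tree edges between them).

Treewidth 4.
Bags: B1 = {b, d, e, f, g}  B2 = {b, d, e, f, i}  B3 = {a, b, d, e, f}  B4 = {b, d, e, f, h}  B5 = {a, b, c, e, f}
Tree: B1–B2, B2–B3, B3–B4, B3–B5

Every bag has size at most 5, so the width is 5 − 1 = 4 and tw(G) ≤ 4. For the lower bound, the 5 vertices {b, d, e, f, g} are pairwise adjacent, and any tree decomposition puts a clique entirely inside one bag — forcing width ≥ 4. Hence tw(G) = 4 exactly.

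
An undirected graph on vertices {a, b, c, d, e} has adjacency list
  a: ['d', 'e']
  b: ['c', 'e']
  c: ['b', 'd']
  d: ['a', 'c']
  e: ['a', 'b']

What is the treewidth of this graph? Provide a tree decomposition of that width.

Treewidth 2.
One optimal decomposition is:
Bags: B1 = {b, c, d}  B2 = {b, d, e}  B3 = {a, d, e}
Tree: B1–B2, B2–B3

The largest bag has 3 vertices, giving width 2; this decomposition certifies tw(G) ≤ 2. For the lower bound, G contains the cycle d–c–b–e–a–d, so G is not a forest; only forests have treewidth ≤ 1, hence tw(G) ≥ 2. Combining the bounds, tw(G) = 2.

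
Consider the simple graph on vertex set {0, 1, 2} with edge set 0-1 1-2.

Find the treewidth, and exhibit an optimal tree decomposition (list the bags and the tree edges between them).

Every bag has size at most 2, so the width is 2 − 1 = 1 and tw(G) ≤ 1. G has an edge, so its treewidth is at least 1. Therefore the treewidth is 1.

Treewidth 1.
Bags: B1 = {1, 2}  B2 = {0, 1}
Tree: B1–B2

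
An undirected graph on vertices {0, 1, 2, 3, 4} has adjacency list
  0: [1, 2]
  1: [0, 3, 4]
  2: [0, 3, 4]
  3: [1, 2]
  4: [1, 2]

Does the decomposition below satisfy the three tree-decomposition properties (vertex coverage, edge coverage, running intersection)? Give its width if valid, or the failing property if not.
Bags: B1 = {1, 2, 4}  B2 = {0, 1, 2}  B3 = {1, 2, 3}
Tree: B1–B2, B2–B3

Vertex coverage: the bags together contain {0, 1, 2, 3, 4}, the full vertex set. Edge coverage: each edge of G has both endpoints in at least one bag. Running intersection: for every vertex, the bags containing it form a connected subtree. All three properties hold, so this is a valid tree decomposition of width max|bag| − 1 = 2, and hence tw(G) ≤ 2.

Yes; width 2.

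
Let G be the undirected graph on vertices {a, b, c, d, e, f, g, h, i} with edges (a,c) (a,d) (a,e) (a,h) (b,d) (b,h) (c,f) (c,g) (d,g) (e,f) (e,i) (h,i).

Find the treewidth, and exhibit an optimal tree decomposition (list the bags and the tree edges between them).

Treewidth 3.
One optimal decomposition is:
Bags: B1 = {e, f, h, i}  B2 = {a, e, f, h}  B3 = {a, c, f, h}  B4 = {a, b, c, h}  B5 = {a, b, c, d}  B6 = {b, c, d, g}
Tree: B1–B2, B2–B3, B3–B4, B4–B5, B5–B6

Each bag holds 4 vertices, so the decomposition has width 3, which upper-bounds the treewidth. For the lower bound: the 4 vertex sets {e,f,i}, {h}, {a}, {b,c,d,g} are disjoint, each induces a connected subgraph, and every pair is joined by at least one edge of G. Contracting each set to a single vertex therefore yields K_{4} as a minor, and since treewidth is minor-monotone, tw(G) ≥ tw(K_{4}) = 3. Therefore the treewidth is 3.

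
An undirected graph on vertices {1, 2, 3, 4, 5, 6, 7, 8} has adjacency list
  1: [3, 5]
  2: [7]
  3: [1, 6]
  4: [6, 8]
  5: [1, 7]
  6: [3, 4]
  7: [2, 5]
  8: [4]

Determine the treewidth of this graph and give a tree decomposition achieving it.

Each bag holds 2 vertices, so the decomposition has width 1, which upper-bounds the treewidth. Any graph with an edge has treewidth ≥ 1, and G has the edge 8–4. The upper and lower bounds meet at 1, so that is the treewidth.

Treewidth 1.
One such decomposition:
Bags: B1 = {4, 8}  B2 = {4, 6}  B3 = {3, 6}  B4 = {1, 3}  B5 = {1, 5}  B6 = {5, 7}  B7 = {2, 7}
Tree: B1–B2, B2–B3, B3–B4, B4–B5, B5–B6, B6–B7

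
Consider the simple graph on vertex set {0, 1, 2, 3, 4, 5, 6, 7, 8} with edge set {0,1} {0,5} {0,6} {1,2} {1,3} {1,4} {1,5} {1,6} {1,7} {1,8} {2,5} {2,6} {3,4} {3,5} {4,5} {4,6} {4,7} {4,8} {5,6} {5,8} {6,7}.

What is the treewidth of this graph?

3

A width-3 tree decomposition is:
Bags: B1 = {1, 4, 5, 6}  B2 = {0, 1, 5, 6}  B3 = {1, 3, 4, 5}  B4 = {1, 4, 5, 8}  B5 = {1, 4, 6, 7}  B6 = {1, 2, 5, 6}
Tree: B1–B2, B1–B3, B1–B4, B1–B5, B1–B6
Every bag has size at most 4, so the width is 4 − 1 = 3 and tw(G) ≤ 3. For the lower bound, the 4 vertices {0, 1, 5, 6} are pairwise adjacent, and any tree decomposition puts a clique entirely inside one bag — forcing width ≥ 3. The upper and lower bounds meet at 3, so that is the treewidth.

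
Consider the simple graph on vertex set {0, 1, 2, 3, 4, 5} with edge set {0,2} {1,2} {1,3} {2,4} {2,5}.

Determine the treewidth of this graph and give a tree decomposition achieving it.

Treewidth 1.
One optimal decomposition is:
Bags: B1 = {1, 2}  B2 = {1, 3}  B3 = {2, 4}  B4 = {0, 2}  B5 = {2, 5}
Tree: B1–B2, B1–B3, B3–B4, B3–B5

The largest bag has 2 vertices, giving width 1; this decomposition certifies tw(G) ≤ 1. G has an edge, so its treewidth is at least 1. Therefore the treewidth is 1.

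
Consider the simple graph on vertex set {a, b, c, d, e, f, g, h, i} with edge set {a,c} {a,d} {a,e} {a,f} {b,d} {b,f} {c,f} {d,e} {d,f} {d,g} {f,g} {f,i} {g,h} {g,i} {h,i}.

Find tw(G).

2

A width-2 tree decomposition is:
Bags: B1 = {b, d, f}  B2 = {a, d, f}  B3 = {d, f, g}  B4 = {a, d, e}  B5 = {a, c, f}  B6 = {f, g, i}  B7 = {g, h, i}
Tree: B1–B2, B2–B3, B2–B4, B2–B5, B3–B6, B6–B7
Every bag has size at most 3, so the width is 3 − 1 = 2 and tw(G) ≤ 2. Conversely, {a, d, e} is a clique of size 3, and the vertices of any clique must share a bag in every tree decomposition; so some bag has ≥ 3 vertices and tw(G) ≥ 2. Therefore the treewidth is 2.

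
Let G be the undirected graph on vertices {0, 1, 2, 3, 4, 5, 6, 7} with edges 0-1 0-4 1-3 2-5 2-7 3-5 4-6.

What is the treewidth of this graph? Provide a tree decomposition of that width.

Treewidth 1.
One optimal decomposition is:
Bags: B1 = {2, 7}  B2 = {2, 5}  B3 = {3, 5}  B4 = {1, 3}  B5 = {0, 1}  B6 = {0, 4}  B7 = {4, 6}
Tree: B1–B2, B2–B3, B3–B4, B4–B5, B5–B6, B6–B7

Every bag has size at most 2, so the width is 2 − 1 = 1 and tw(G) ≤ 1. Since G has at least one edge (e.g. 7–2), it is not an edgeless graph, so tw(G) ≥ 1. The upper and lower bounds meet at 1, so that is the treewidth.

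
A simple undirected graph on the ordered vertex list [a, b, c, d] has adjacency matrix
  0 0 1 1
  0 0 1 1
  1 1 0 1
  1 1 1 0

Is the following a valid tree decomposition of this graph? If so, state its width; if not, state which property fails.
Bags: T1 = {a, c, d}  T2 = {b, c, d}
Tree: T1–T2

Yes; width 2.

Vertex coverage: the bags together contain {a, b, c, d}, the full vertex set. Edge coverage: each edge of G has both endpoints in at least one bag. Running intersection: for every vertex, the bags containing it form a connected subtree. All three properties hold, so this is a valid tree decomposition of width max|bag| − 1 = 2, and hence tw(G) ≤ 2.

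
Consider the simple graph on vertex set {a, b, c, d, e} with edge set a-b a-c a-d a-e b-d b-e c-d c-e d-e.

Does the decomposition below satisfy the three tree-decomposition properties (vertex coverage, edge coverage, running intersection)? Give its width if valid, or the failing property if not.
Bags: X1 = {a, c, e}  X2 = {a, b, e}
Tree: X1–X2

A tree decomposition must satisfy three properties: every vertex lies in some bag; for every edge, both endpoints lie together in some bag; and for every vertex, the bags containing it form a connected subtree. Here vertex d appears in no bag, so the decomposition is invalid.

No — vertex d appears in no bag.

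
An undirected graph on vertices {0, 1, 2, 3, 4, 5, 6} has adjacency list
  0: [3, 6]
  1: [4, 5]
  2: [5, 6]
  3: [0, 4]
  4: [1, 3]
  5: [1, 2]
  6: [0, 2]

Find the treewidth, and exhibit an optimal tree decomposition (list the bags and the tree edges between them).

Every bag has size at most 3, so the width is 3 − 1 = 2 and tw(G) ≤ 2. For the lower bound, G contains the cycle 4–1–5–2–6–0–3–4, so G is not a forest; only forests have treewidth ≤ 1, hence tw(G) ≥ 2. The upper and lower bounds meet at 2, so that is the treewidth.

Treewidth 2.
One such decomposition:
Bags: B1 = {1, 4, 5}  B2 = {2, 4, 5}  B3 = {2, 4, 6}  B4 = {0, 4, 6}  B5 = {0, 3, 4}
Tree: B1–B2, B2–B3, B3–B4, B4–B5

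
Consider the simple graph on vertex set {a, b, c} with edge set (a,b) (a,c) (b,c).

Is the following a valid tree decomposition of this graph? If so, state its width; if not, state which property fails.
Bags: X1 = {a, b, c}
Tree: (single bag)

Vertex coverage: the bags together contain {a, b, c}, the full vertex set. Edge coverage: each edge of G has both endpoints in at least one bag. Running intersection: for every vertex, the bags containing it form a connected subtree. All three properties hold, so this is a valid tree decomposition of width max|bag| − 1 = 2, and hence tw(G) ≤ 2.

Yes; width 2.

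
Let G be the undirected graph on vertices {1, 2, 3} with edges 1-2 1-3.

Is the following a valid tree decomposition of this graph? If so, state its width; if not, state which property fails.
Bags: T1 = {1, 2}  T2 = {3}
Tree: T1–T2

A tree decomposition must satisfy three properties: every vertex lies in some bag; for every edge, both endpoints lie together in some bag; and for every vertex, the bags containing it form a connected subtree. Here edge (1,3) lies in no bag, so the decomposition is invalid.

No — edge (1,3) lies in no bag.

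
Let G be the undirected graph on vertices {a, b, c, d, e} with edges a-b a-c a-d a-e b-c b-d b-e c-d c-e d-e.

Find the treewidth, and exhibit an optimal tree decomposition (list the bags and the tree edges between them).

With just one bag of size 5, the width is 5 − 1 = 4, so tw(G) ≤ 4. For the lower bound, the 5 vertices {a, b, c, d, e} are pairwise adjacent, and any tree decomposition puts a clique entirely inside one bag — forcing width ≥ 4. Hence tw(G) = 4 exactly.

Treewidth 4.
One such decomposition:
Bags: B1 = {a, b, c, d, e}
Tree: (single bag)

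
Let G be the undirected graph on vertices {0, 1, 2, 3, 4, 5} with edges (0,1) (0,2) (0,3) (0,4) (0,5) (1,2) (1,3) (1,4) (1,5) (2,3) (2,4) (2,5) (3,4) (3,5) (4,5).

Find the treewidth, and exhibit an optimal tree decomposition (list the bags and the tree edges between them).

Treewidth 5.
Bags: B1 = {0, 1, 2, 3, 4, 5}
Tree: (single bag)

A single bag containing all 6 vertices is trivially a valid decomposition of width 5. On the other hand G contains the 6-clique {0, 1, 2, 3, 4, 5}. A clique must lie in a single bag of any decomposition, so no decomposition can have width below 5. The upper and lower bounds meet at 5, so that is the treewidth.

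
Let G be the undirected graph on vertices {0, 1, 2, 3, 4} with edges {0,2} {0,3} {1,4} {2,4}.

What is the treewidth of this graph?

1

A width-1 tree decomposition is:
Bags: B1 = {0, 2}  B2 = {0, 3}  B3 = {2, 4}  B4 = {1, 4}
Tree: B1–B2, B1–B3, B3–B4
The largest bag has 2 vertices, giving width 1; this decomposition certifies tw(G) ≤ 1. Since G has at least one edge (e.g. 2–0), it is not an edgeless graph, so tw(G) ≥ 1. Combining the bounds, tw(G) = 1.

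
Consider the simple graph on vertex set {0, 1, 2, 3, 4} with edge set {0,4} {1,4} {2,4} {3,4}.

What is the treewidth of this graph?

A width-1 tree decomposition is:
Bags: B1 = {1, 4}  B2 = {0, 4}  B3 = {3, 4}  B4 = {2, 4}
Tree: B1–B2, B1–B3, B2–B4
The largest bag has 2 vertices, giving width 1; this decomposition certifies tw(G) ≤ 1. Since G has at least one edge (e.g. 1–4), it is not an edgeless graph, so tw(G) ≥ 1. Therefore the treewidth is 1.

1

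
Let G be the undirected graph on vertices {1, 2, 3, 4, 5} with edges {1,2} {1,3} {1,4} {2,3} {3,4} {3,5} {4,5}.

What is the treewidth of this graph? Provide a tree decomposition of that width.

Treewidth 2.
One optimal decomposition is:
Bags: B1 = {1, 2, 3}  B2 = {1, 3, 4}  B3 = {3, 4, 5}
Tree: B1–B2, B2–B3

Each bag holds 3 vertices, so the decomposition has width 2, which upper-bounds the treewidth. Conversely, {1, 2, 3} is a clique of size 3, and the vertices of any clique must share a bag in every tree decomposition; so some bag has ≥ 3 vertices and tw(G) ≥ 2. The upper and lower bounds meet at 2, so that is the treewidth.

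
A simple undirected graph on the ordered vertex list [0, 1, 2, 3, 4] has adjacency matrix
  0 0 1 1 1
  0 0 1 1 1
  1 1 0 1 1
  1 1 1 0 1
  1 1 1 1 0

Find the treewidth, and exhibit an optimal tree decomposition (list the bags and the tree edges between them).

Each bag holds 4 vertices, so the decomposition has width 3, which upper-bounds the treewidth. Conversely, {0, 2, 3, 4} is a clique of size 4, and the vertices of any clique must share a bag in every tree decomposition; so some bag has ≥ 4 vertices and tw(G) ≥ 3. Therefore the treewidth is 3.

Treewidth 3.
One such decomposition:
Bags: B1 = {1, 2, 3, 4}  B2 = {0, 2, 3, 4}
Tree: B1–B2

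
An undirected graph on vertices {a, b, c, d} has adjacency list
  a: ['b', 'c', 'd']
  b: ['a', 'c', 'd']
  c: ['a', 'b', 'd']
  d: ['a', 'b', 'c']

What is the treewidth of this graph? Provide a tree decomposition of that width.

A single bag containing all 4 vertices is trivially a valid decomposition of width 3. Conversely, {a, b, c, d} is a clique of size 4, and the vertices of any clique must share a bag in every tree decomposition; so some bag has ≥ 4 vertices and tw(G) ≥ 3. The upper and lower bounds meet at 3, so that is the treewidth.

Treewidth 3.
One optimal decomposition is:
Bags: B1 = {a, b, c, d}
Tree: (single bag)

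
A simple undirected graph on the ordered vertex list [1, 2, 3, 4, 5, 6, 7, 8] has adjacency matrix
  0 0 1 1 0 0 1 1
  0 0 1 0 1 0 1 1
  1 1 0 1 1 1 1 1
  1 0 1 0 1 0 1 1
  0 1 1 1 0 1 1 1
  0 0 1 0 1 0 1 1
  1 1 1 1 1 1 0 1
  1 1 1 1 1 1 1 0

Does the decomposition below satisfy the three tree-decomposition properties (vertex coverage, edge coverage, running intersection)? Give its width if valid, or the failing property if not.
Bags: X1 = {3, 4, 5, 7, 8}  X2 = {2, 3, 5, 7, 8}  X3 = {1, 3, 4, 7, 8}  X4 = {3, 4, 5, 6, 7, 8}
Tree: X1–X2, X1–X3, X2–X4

No — bags containing vertex 4 are not connected in the tree.

A tree decomposition must satisfy three properties: every vertex lies in some bag; for every edge, both endpoints lie together in some bag; and for every vertex, the bags containing it form a connected subtree. Here bags containing vertex 4 are not connected in the tree, so the decomposition is invalid.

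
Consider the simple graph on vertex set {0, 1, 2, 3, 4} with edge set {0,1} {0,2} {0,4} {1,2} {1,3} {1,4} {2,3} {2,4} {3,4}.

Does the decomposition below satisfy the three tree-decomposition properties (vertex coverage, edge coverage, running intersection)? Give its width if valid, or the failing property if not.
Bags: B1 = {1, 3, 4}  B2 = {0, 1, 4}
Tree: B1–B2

A tree decomposition must satisfy three properties: every vertex lies in some bag; for every edge, both endpoints lie together in some bag; and for every vertex, the bags containing it form a connected subtree. Here vertex 2 appears in no bag, so the decomposition is invalid.

No — vertex 2 appears in no bag.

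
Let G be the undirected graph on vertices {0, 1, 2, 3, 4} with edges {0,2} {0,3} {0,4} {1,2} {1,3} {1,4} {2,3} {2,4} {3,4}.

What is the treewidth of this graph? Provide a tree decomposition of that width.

Every bag has size at most 4, so the width is 4 − 1 = 3 and tw(G) ≤ 3. On the other hand G contains the 4-clique {0, 2, 3, 4}. A clique must lie in a single bag of any decomposition, so no decomposition can have width below 3. The upper and lower bounds meet at 3, so that is the treewidth.

Treewidth 3.
One such decomposition:
Bags: B1 = {0, 2, 3, 4}  B2 = {1, 2, 3, 4}
Tree: B1–B2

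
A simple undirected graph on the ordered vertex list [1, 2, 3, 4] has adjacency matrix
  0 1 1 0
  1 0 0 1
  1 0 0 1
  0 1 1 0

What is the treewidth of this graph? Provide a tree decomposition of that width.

Every bag has size at most 3, so the width is 3 − 1 = 2 and tw(G) ≤ 2. For the lower bound, G contains the cycle 4–2–1–3–4, so G is not a forest; only forests have treewidth ≤ 1, hence tw(G) ≥ 2. The upper and lower bounds meet at 2, so that is the treewidth.

Treewidth 2.
Bags: B1 = {1, 2, 4}  B2 = {1, 3, 4}
Tree: B1–B2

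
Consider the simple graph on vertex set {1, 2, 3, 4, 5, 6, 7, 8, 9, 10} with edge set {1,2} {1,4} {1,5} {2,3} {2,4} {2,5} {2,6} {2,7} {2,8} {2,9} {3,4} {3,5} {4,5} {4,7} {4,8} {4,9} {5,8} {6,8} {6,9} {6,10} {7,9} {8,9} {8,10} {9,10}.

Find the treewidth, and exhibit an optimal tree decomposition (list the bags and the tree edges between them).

Each bag holds 4 vertices, so the decomposition has width 3, which upper-bounds the treewidth. For the lower bound, the 4 vertices {2, 4, 8, 9} are pairwise adjacent, and any tree decomposition puts a clique entirely inside one bag — forcing width ≥ 3. The upper and lower bounds meet at 3, so that is the treewidth.

Treewidth 3.
Bags: B1 = {2, 4, 8, 9}  B2 = {2, 4, 7, 9}  B3 = {2, 4, 5, 8}  B4 = {2, 6, 8, 9}  B5 = {1, 2, 4, 5}  B6 = {2, 3, 4, 5}  B7 = {6, 8, 9, 10}
Tree: B1–B2, B1–B3, B1–B4, B3–B5, B5–B6, B4–B7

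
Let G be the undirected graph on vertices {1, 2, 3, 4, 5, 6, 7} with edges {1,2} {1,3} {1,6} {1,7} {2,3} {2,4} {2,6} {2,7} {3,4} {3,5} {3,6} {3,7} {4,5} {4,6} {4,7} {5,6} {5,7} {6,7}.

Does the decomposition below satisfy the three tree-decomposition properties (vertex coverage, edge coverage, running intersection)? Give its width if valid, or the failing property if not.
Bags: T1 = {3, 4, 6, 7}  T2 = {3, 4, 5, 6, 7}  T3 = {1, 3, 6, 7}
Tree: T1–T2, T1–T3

No — vertex 2 appears in no bag.

A tree decomposition must satisfy three properties: every vertex lies in some bag; for every edge, both endpoints lie together in some bag; and for every vertex, the bags containing it form a connected subtree. Here vertex 2 appears in no bag, so the decomposition is invalid.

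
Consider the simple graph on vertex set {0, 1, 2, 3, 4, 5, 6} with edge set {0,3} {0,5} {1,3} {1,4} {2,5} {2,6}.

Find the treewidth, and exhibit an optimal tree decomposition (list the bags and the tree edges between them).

Every bag has size at most 2, so the width is 2 − 1 = 1 and tw(G) ≤ 1. G has an edge, so its treewidth is at least 1. Hence tw(G) = 1 exactly.

Treewidth 1.
Bags: B1 = {1, 4}  B2 = {1, 3}  B3 = {0, 3}  B4 = {0, 5}  B5 = {2, 5}  B6 = {2, 6}
Tree: B1–B2, B2–B3, B3–B4, B4–B5, B5–B6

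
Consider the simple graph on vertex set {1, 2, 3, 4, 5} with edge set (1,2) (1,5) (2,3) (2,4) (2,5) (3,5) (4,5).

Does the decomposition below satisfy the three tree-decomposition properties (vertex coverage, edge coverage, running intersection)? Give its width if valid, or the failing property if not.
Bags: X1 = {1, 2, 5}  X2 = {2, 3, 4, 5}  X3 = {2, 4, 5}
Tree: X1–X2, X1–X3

No — bags containing vertex 4 are not connected in the tree.

A tree decomposition must satisfy three properties: every vertex lies in some bag; for every edge, both endpoints lie together in some bag; and for every vertex, the bags containing it form a connected subtree. Here bags containing vertex 4 are not connected in the tree, so the decomposition is invalid.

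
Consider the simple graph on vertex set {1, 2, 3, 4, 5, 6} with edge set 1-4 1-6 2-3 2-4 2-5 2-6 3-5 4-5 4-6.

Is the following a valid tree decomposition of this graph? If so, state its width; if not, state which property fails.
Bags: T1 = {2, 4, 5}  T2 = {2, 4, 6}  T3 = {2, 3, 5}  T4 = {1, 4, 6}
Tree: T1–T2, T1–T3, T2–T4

Yes; width 2.

Vertex coverage: the bags together contain {1, 2, 3, 4, 5, 6}, the full vertex set. Edge coverage: each edge of G has both endpoints in at least one bag. Running intersection: for every vertex, the bags containing it form a connected subtree. All three properties hold, so this is a valid tree decomposition of width max|bag| − 1 = 2, and hence tw(G) ≤ 2.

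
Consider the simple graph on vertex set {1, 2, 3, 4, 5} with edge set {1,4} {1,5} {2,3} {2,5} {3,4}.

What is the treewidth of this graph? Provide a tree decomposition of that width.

Treewidth 2.
One such decomposition:
Bags: B1 = {1, 3, 4}  B2 = {1, 3, 5}  B3 = {2, 3, 5}
Tree: B1–B2, B2–B3

Every bag has size at most 3, so the width is 3 − 1 = 2 and tw(G) ≤ 2. The edges 3–4–1–5–2–3 form a cycle, so G is not a tree and its treewidth is at least 2. Combining the bounds, tw(G) = 2.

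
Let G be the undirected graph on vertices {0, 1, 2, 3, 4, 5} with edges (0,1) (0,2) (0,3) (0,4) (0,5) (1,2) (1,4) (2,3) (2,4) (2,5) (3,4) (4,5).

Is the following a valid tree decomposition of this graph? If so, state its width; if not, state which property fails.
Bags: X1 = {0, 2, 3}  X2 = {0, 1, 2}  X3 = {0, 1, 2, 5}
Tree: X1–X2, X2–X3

No — vertex 4 appears in no bag.

A tree decomposition must satisfy three properties: every vertex lies in some bag; for every edge, both endpoints lie together in some bag; and for every vertex, the bags containing it form a connected subtree. Here vertex 4 appears in no bag, so the decomposition is invalid.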